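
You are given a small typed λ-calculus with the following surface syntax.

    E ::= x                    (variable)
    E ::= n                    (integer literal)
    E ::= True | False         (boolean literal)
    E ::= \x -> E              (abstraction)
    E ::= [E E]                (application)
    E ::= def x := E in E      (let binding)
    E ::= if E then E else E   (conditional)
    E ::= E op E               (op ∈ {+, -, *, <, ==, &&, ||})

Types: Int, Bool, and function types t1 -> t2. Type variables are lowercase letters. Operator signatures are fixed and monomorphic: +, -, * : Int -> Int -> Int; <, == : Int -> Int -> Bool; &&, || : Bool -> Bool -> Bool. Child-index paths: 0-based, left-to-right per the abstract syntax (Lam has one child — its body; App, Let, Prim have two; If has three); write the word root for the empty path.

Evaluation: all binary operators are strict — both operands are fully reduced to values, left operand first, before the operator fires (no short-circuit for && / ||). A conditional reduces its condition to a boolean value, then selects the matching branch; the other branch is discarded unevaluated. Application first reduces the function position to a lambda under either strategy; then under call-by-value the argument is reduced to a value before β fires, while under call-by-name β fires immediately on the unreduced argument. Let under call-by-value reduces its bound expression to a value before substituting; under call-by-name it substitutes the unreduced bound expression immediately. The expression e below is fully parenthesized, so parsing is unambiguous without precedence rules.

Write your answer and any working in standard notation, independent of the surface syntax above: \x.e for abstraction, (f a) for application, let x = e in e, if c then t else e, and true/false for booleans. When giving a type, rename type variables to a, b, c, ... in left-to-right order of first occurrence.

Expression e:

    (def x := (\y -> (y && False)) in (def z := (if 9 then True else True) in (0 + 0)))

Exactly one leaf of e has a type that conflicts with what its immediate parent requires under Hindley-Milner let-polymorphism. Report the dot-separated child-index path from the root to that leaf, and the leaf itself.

Answer: 1.0.0 : 9

Working:
y : a
  unify a ~ Bool
  unify Bool ~ Bool
\y._ : Bool -> Bool
let x : Bool -> Bool
  unify Int ~ Bool
  FAIL: mismatch Int ~ Bool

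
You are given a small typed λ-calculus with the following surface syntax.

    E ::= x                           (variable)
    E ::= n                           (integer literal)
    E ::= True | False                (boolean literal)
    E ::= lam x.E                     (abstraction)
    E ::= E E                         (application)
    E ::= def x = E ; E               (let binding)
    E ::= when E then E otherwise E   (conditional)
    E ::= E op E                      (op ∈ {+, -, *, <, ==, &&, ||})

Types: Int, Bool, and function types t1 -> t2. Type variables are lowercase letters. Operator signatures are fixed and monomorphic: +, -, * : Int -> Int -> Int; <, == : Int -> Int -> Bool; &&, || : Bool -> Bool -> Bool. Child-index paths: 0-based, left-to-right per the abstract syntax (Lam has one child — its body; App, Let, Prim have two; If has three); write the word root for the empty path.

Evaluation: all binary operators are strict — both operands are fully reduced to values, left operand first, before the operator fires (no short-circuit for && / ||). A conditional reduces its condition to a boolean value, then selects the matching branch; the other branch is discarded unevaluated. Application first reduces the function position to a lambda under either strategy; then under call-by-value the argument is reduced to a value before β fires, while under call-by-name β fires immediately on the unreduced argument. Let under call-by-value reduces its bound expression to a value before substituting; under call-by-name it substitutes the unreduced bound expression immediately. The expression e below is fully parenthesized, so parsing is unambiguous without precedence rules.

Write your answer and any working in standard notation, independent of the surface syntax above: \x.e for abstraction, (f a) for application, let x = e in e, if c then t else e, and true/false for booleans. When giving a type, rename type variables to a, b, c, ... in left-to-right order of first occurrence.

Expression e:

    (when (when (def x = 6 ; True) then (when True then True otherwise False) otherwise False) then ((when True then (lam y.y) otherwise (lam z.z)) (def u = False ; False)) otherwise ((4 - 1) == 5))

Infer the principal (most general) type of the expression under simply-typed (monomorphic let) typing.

Answer: Bool

Working:
let x : Int
  unify Bool ~ Bool
  unify Bool ~ Bool
  unify Bool ~ Bool
  unify Bool ~ Bool
  unify Bool ~ Bool
  unify Bool ~ Bool
y : a
\y._ : a -> a
z : b
\z._ : b -> b
  unify a -> a ~ b -> b
  unify a ~ b
  unify b ~ b
let u : Bool
  unify b -> b ~ Bool -> c
  unify b ~ Bool
  unify Bool ~ c
_ _ : Bool
  unify Int ~ Int
  unify Int ~ Int
  unify Int ~ Int
  unify Int ~ Int
  unify Bool ~ Bool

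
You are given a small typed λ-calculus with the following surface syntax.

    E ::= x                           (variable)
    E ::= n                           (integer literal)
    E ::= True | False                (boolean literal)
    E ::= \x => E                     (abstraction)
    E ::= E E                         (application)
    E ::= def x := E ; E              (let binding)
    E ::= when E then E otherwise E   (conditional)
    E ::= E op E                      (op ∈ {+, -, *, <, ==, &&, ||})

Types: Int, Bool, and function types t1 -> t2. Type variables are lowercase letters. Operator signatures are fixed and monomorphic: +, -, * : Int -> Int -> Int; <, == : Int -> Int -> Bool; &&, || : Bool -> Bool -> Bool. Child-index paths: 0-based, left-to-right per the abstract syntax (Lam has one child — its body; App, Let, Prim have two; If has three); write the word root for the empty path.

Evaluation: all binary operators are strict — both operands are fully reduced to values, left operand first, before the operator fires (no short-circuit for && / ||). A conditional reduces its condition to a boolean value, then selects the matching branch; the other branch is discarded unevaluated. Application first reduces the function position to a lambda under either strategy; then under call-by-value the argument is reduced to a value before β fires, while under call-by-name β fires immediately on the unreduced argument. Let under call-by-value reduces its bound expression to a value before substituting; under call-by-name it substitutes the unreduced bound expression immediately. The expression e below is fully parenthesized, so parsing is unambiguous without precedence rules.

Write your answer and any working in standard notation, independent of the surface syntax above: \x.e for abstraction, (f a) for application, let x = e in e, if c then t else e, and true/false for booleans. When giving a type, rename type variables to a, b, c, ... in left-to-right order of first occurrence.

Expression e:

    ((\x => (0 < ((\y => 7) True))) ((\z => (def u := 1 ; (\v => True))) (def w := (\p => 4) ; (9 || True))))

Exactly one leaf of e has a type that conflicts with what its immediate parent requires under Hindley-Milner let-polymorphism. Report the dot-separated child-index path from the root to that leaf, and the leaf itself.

Working:
  unify Int ~ Int
\y._ : b -> Int
  unify b -> Int ~ Bool -> c
  unify b ~ Bool
  unify Int ~ c
_ _ : Int
  unify Int ~ Int
\x._ : a -> Bool
let u : Int
\v._ : e -> Bool
\z._ : d -> e -> Bool
\p._ : f -> Int
let w : forall. f -> Int
  unify Int ~ Bool
  FAIL: mismatch Int ~ Bool

Answer: 1.1.1.0 : 9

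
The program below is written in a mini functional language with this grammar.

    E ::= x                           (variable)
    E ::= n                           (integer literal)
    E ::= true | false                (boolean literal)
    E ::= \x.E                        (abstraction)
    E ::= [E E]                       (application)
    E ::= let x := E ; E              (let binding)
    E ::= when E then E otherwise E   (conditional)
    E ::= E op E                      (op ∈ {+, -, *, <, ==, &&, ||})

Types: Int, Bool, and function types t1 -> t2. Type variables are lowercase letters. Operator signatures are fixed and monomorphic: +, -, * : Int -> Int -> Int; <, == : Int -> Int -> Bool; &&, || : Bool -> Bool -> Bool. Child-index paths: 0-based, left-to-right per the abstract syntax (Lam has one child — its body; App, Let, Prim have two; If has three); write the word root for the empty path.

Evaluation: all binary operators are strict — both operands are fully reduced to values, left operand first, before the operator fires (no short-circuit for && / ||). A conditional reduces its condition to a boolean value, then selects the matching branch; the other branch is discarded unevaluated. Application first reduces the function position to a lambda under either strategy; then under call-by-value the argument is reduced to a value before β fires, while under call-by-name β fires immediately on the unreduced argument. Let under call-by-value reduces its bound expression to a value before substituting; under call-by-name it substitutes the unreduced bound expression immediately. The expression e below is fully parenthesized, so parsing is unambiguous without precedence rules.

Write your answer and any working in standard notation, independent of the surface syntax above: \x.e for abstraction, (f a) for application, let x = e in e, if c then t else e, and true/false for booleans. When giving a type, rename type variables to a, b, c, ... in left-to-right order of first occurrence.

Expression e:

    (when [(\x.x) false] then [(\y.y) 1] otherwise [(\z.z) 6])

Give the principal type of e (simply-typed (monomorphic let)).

Answer: Int

Trace:
x : a
\x._ : a -> a
  unify a -> a ~ Bool -> b
  unify a ~ Bool
  unify Bool ~ b
_ _ : Bool
  unify Bool ~ Bool
y : c
\y._ : c -> c
  unify c -> c ~ Int -> d
  unify c ~ Int
  unify Int ~ d
_ _ : Int
z : e
\z._ : e -> e
  unify e -> e ~ Int -> f
  unify e ~ Int
  unify Int ~ f
_ _ : Int
  unify Int ~ Int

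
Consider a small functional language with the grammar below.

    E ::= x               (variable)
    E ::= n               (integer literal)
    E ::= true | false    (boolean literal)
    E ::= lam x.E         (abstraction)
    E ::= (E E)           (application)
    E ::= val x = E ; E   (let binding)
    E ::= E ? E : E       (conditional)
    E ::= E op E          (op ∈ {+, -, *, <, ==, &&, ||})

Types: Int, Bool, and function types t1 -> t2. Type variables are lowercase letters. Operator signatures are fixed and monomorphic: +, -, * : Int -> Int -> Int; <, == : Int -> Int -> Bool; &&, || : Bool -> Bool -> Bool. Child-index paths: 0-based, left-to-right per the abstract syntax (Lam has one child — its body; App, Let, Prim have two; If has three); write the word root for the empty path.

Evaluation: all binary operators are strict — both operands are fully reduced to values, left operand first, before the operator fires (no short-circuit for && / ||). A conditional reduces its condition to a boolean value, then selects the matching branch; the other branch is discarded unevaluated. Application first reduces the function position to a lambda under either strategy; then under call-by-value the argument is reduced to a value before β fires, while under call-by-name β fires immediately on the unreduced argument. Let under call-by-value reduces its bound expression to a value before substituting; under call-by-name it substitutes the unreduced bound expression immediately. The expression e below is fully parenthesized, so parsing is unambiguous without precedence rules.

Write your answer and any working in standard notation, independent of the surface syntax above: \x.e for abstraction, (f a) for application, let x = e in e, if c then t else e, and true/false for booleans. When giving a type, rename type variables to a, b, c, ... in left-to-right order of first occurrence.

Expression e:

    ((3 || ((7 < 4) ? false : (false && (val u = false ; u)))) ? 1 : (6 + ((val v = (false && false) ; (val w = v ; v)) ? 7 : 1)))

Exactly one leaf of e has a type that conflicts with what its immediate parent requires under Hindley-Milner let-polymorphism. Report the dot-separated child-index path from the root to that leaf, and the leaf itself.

Trace:
  unify Int ~ Bool
  FAIL: mismatch Int ~ Bool

Answer: 0.0 : 3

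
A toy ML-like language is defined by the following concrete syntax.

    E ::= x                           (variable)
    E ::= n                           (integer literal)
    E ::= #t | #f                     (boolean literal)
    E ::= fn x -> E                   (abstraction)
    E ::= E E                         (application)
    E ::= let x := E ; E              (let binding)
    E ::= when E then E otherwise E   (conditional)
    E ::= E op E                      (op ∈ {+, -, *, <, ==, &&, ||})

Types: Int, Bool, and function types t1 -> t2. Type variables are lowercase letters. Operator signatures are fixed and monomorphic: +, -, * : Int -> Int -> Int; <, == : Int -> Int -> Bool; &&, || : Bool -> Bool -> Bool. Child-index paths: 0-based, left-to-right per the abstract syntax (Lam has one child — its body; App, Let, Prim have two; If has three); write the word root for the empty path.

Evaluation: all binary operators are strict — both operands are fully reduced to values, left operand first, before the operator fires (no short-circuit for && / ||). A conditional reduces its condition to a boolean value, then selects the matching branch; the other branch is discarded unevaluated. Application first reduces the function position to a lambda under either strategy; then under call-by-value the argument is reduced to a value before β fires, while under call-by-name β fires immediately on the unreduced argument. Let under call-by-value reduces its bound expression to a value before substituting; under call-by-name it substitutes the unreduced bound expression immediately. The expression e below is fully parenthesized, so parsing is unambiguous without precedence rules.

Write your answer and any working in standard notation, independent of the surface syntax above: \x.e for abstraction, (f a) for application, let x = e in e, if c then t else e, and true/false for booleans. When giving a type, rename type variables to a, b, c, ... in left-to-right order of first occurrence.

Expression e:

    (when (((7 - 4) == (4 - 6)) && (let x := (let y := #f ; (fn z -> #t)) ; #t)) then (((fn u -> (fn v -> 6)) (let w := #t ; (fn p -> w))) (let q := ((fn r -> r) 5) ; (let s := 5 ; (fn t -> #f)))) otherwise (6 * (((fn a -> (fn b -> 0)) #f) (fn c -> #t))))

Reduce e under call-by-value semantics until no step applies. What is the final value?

Trace:
step 0: (if (((7 - 4) == (4 - 6)) && (let x = (let y = false in (\z.true)) in true)) then (((\u.(\v.6)) (let w = true in (\p.w))) (let q = ((\r.r) 5) in (let s = 5 in (\t.false)))) else (6 * (((\a.(\b.0)) false) (\c.true))))
step 1: [delta@0.0.0] (if ((3 == (4 - 6)) && (let x = (let y = false in (\z.true)) in true)) then (((\u.(\v.6)) (let w = true in (\p.w))) (let q = ((\r.r) 5) in (let s = 5 in (\t.false)))) else (6 * (((\a.(\b.0)) false) (\c.true))))
step 2: [delta@0.0.1] (if ((3 == -2) && (let x = (let y = false in (\z.true)) in true)) then (((\u.(\v.6)) (let w = true in (\p.w))) (let q = ((\r.r) 5) in (let s = 5 in (\t.false)))) else (6 * (((\a.(\b.0)) false) (\c.true))))
step 3: [delta@0.0] (if (false && (let x = (let y = false in (\z.true)) in true)) then (((\u.(\v.6)) (let w = true in (\p.w))) (let q = ((\r.r) 5) in (let s = 5 in (\t.false)))) else (6 * (((\a.(\b.0)) false) (\c.true))))
step 4: [let@0.1.0] (if (false && (let x = (\z.true) in true)) then (((\u.(\v.6)) (let w = true in (\p.w))) (let q = ((\r.r) 5) in (let s = 5 in (\t.false)))) else (6 * (((\a.(\b.0)) false) (\c.true))))
step 5: [let@0.1] (if (false && true) then (((\u.(\v.6)) (let w = true in (\p.w))) (let q = ((\r.r) 5) in (let s = 5 in (\t.false)))) else (6 * (((\a.(\b.0)) false) (\c.true))))
step 6: [delta@0] (if false then (((\u.(\v.6)) (let w = true in (\p.w))) (let q = ((\r.r) 5) in (let s = 5 in (\t.false)))) else (6 * (((\a.(\b.0)) false) (\c.true))))
step 7: [if@root] (6 * (((\a.(\b.0)) false) (\c.true)))
step 8: [beta@1.0] (6 * ((\b.0) (\c.true)))
step 9: [beta@1] (6 * 0)
step 10: [delta@root] 0

Answer: 0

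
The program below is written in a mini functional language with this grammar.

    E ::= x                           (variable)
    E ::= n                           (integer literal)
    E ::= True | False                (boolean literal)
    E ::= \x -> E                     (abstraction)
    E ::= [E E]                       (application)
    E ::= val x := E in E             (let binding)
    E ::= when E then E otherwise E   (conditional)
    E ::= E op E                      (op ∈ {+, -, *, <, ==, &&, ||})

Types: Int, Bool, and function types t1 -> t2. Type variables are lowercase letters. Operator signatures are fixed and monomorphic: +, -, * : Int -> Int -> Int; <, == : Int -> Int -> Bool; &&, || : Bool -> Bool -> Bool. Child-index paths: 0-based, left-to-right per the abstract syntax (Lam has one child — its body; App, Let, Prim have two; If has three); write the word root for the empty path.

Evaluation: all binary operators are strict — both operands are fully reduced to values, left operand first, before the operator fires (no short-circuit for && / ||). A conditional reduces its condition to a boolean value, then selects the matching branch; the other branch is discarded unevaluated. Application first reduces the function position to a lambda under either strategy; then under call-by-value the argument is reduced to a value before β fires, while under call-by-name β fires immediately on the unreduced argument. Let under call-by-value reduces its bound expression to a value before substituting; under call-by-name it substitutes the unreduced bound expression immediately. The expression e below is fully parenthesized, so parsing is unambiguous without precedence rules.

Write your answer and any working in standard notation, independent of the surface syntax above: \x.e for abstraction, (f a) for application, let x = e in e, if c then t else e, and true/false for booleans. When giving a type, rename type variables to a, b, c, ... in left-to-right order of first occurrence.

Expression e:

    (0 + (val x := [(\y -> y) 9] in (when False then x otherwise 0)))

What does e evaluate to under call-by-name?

Answer: 0

Derivation:
step 0: (0 + (let x = ((\y.y) 9) in (if false then x else 0)))
step 1: [let@1] (0 + (if false then ((\y.y) 9) else 0))
step 2: [if@1] (0 + 0)
step 3: [delta@root] 0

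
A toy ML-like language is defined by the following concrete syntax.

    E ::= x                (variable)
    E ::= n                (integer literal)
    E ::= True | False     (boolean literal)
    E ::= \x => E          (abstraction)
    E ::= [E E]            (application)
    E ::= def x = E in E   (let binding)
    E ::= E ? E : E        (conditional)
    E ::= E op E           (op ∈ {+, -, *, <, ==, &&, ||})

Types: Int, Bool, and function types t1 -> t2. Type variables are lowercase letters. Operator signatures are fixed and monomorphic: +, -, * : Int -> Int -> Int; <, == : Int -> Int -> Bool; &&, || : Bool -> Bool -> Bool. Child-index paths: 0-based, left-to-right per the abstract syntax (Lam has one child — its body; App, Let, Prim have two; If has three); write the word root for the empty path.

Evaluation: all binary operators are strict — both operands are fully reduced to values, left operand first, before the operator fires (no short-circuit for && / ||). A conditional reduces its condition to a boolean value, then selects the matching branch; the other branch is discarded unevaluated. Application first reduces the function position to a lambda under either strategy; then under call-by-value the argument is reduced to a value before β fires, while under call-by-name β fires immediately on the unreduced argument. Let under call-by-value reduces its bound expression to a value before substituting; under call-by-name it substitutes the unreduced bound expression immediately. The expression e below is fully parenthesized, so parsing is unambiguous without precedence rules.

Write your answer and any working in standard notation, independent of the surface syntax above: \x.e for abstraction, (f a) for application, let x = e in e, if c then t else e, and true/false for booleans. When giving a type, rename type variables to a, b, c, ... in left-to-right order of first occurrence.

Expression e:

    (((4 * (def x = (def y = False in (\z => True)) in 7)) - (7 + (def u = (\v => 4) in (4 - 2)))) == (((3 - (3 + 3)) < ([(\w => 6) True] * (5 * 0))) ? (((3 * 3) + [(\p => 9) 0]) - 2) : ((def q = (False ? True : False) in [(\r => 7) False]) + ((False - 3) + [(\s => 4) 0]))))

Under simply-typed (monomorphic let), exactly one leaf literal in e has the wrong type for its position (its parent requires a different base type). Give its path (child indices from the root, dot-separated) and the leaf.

Answer: 1.2.1.0.0 : false

Working:
  unify Int ~ Int
let y : Bool
\z._ : a -> Bool
let x : a -> Bool
  unify Int ~ Int
  unify Int ~ Int
  unify Int ~ Int
\v._ : b -> Int
let u : b -> Int
  unify Int ~ Int
  unify Int ~ Int
  unify Int ~ Int
  unify Int ~ Int
  unify Int ~ Int
  unify Int ~ Int
  unify Int ~ Int
  unify Int ~ Int
  unify Int ~ Int
  unify Int ~ Int
\w._ : c -> Int
  unify c -> Int ~ Bool -> d
  unify c ~ Bool
  unify Int ~ d
_ _ : Int
  unify Int ~ Int
  unify Int ~ Int
  unify Int ~ Int
  unify Int ~ Int
  unify Int ~ Int
  unify Bool ~ Bool
  unify Int ~ Int
  unify Int ~ Int
  unify Int ~ Int
\p._ : e -> Int
  unify e -> Int ~ Int -> f
  unify e ~ Int
  unify Int ~ f
_ _ : Int
  unify Int ~ Int
  unify Int ~ Int
  unify Int ~ Int
  unify Bool ~ Bool
  unify Bool ~ Bool
let q : Bool
\r._ : g -> Int
  unify g -> Int ~ Bool -> h
  unify g ~ Bool
  unify Int ~ h
_ _ : Int
  unify Int ~ Int
  unify Bool ~ Int
  FAIL: mismatch Bool ~ Int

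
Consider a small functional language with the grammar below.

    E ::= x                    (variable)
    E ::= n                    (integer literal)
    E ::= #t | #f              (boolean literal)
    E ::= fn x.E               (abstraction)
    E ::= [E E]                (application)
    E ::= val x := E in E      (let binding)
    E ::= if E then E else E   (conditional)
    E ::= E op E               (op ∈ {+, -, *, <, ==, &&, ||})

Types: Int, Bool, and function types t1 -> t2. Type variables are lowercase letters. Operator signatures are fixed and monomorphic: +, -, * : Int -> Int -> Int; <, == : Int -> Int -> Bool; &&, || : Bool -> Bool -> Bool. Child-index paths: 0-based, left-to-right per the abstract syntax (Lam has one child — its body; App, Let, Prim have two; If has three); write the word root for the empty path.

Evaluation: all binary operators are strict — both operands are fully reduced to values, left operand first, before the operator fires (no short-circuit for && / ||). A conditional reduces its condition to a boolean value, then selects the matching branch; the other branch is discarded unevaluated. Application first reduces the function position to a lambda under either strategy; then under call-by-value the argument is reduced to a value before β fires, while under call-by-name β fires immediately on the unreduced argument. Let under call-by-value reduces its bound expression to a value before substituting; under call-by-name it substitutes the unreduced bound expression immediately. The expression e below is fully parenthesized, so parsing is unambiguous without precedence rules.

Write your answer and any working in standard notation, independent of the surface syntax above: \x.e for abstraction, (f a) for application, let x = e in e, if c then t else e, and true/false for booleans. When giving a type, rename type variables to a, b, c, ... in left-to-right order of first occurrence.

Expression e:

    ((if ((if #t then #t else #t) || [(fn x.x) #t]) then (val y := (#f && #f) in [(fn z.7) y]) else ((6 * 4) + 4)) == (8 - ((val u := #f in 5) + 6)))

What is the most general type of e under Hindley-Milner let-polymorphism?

Answer: Bool

Trace:
  unify Bool ~ Bool
  unify Bool ~ Bool
  unify Bool ~ Bool
x : a
\x._ : a -> a
  unify a -> a ~ Bool -> b
  unify a ~ Bool
  unify Bool ~ b
_ _ : Bool
  unify Bool ~ Bool
  unify Bool ~ Bool
  unify Bool ~ Bool
  unify Bool ~ Bool
let y : Bool
\z._ : c -> Int
y : Bool
  unify c -> Int ~ Bool -> d
  unify c ~ Bool
  unify Int ~ d
_ _ : Int
  unify Int ~ Int
  unify Int ~ Int
  unify Int ~ Int
  unify Int ~ Int
  unify Int ~ Int
  unify Int ~ Int
  unify Int ~ Int
let u : Bool
  unify Int ~ Int
  unify Int ~ Int
  unify Int ~ Int
  unify Int ~ Int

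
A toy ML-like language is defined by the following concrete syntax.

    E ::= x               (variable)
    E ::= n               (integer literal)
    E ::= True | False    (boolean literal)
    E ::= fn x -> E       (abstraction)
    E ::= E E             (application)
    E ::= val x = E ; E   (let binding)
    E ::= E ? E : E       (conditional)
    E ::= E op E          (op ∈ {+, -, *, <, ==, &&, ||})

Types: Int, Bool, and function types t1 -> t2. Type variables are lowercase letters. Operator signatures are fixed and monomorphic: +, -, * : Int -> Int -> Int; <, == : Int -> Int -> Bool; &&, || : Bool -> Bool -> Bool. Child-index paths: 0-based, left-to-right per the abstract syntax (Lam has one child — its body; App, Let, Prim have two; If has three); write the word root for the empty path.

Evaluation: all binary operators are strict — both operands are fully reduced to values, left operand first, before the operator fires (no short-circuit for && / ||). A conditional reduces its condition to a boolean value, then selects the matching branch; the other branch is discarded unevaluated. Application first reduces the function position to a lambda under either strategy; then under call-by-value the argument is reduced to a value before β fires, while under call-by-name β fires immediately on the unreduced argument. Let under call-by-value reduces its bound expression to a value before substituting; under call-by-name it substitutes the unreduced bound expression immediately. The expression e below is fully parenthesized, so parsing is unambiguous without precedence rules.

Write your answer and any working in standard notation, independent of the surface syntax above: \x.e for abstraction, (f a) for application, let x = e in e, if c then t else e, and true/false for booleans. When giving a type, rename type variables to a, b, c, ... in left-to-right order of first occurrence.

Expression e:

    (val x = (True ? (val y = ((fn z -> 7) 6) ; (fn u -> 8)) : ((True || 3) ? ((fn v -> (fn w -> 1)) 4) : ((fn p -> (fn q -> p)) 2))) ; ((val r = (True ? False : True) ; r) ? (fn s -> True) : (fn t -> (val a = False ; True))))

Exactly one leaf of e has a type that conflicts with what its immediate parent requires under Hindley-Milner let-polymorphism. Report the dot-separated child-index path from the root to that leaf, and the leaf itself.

Working:
  unify Bool ~ Bool
\z._ : a -> Int
  unify a -> Int ~ Int -> b
  unify a ~ Int
  unify Int ~ b
_ _ : Int
let y : Int
\u._ : c -> Int
  unify Bool ~ Bool
  unify Int ~ Bool
  FAIL: mismatch Int ~ Bool

Answer: 0.2.0.1 : 3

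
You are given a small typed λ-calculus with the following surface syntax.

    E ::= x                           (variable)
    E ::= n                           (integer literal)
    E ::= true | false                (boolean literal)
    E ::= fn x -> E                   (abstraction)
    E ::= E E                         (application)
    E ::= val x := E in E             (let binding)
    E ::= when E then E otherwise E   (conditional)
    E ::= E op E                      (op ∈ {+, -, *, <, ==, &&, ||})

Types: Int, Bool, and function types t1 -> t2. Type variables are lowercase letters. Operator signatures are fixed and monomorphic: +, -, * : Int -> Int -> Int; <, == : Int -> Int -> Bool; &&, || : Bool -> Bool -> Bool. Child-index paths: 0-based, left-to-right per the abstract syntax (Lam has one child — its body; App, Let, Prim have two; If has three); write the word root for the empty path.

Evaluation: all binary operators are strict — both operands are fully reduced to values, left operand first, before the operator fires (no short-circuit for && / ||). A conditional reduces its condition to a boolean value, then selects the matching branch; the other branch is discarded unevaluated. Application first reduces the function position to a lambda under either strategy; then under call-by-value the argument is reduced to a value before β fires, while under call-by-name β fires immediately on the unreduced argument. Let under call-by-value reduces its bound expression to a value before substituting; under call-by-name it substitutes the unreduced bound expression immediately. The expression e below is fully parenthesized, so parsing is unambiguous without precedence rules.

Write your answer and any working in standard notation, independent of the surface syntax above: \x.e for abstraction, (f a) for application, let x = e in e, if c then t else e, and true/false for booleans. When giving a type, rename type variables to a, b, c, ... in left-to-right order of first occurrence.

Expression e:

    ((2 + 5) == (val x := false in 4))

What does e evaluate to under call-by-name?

Answer: false

Trace:
step 0: ((2 + 5) == (let x = false in 4))
step 1: [delta@0] (7 == (let x = false in 4))
step 2: [let@1] (7 == 4)
step 3: [delta@root] false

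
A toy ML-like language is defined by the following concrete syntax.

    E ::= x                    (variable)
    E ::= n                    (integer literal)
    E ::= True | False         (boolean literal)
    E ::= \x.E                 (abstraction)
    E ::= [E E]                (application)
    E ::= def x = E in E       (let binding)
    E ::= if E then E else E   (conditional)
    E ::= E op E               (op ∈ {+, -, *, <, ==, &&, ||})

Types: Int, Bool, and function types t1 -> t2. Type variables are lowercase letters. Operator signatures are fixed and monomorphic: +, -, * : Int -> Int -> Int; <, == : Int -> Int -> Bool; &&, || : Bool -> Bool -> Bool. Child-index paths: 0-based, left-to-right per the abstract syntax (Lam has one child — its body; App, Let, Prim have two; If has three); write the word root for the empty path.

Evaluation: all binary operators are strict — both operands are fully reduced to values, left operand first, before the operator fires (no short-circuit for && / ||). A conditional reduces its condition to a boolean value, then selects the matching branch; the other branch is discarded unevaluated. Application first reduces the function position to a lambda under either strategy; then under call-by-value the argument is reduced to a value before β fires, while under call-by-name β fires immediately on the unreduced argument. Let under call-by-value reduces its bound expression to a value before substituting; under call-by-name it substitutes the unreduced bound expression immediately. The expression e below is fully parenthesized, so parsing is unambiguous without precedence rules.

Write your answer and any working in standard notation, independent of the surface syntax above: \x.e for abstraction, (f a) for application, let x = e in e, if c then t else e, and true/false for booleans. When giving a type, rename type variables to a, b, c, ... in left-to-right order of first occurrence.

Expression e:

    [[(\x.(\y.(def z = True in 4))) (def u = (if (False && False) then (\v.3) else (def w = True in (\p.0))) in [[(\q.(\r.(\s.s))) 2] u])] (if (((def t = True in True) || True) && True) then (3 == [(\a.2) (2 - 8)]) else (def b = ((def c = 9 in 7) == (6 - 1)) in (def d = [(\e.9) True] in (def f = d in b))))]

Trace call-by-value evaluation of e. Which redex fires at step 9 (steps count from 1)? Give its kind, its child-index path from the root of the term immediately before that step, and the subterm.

Trace:
step 0: (((\x.(\y.(let z = true in 4))) (let u = (if (false && false) then (\v.3) else (let w = true in (\p.0))) in (((\q.(\r.(\s.s))) 2) u))) (if (((let t = true in true) || true) && true) then (3 == ((\a.2) (2 - 8))) else (let b = ((let c = 9 in 7) == (6 - 1)) in (let d = ((\e.9) true) in (let f = d in b)))))
step 1: [delta@0.1.0.0] (((\x.(\y.(let z = true in 4))) (let u = (if false then (\v.3) else (let w = true in (\p.0))) in (((\q.(\r.(\s.s))) 2) u))) (if (((let t = true in true) || true) && true) then (3 == ((\a.2) (2 - 8))) else (let b = ((let c = 9 in 7) == (6 - 1)) in (let d = ((\e.9) true) in (let f = d in b)))))
step 2: [if@0.1.0] (((\x.(\y.(let z = true in 4))) (let u = (let w = true in (\p.0)) in (((\q.(\r.(\s.s))) 2) u))) (if (((let t = true in true) || true) && true) then (3 == ((\a.2) (2 - 8))) else (let b = ((let c = 9 in 7) == (6 - 1)) in (let d = ((\e.9) true) in (let f = d in b)))))
step 3: [let@0.1.0] (((\x.(\y.(let z = true in 4))) (let u = (\p.0) in (((\q.(\r.(\s.s))) 2) u))) (if (((let t = true in true) || true) && true) then (3 == ((\a.2) (2 - 8))) else (let b = ((let c = 9 in 7) == (6 - 1)) in (let d = ((\e.9) true) in (let f = d in b)))))
step 4: [let@0.1] (((\x.(\y.(let z = true in 4))) (((\q.(\r.(\s.s))) 2) (\p.0))) (if (((let t = true in true) || true) && true) then (3 == ((\a.2) (2 - 8))) else (let b = ((let c = 9 in 7) == (6 - 1)) in (let d = ((\e.9) true) in (let f = d in b)))))
step 5: [beta@0.1.0] (((\x.(\y.(let z = true in 4))) ((\r.(\s.s)) (\p.0))) (if (((let t = true in true) || true) && true) then (3 == ((\a.2) (2 - 8))) else (let b = ((let c = 9 in 7) == (6 - 1)) in (let d = ((\e.9) true) in (let f = d in b)))))
step 6: [beta@0.1] (((\x.(\y.(let z = true in 4))) (\s.s)) (if (((let t = true in true) || true) && true) then (3 == ((\a.2) (2 - 8))) else (let b = ((let c = 9 in 7) == (6 - 1)) in (let d = ((\e.9) true) in (let f = d in b)))))
step 7: [beta@0] ((\y.(let z = true in 4)) (if (((let t = true in true) || true) && true) then (3 == ((\a.2) (2 - 8))) else (let b = ((let c = 9 in 7) == (6 - 1)) in (let d = ((\e.9) true) in (let f = d in b)))))
step 8: [let@1.0.0.0] ((\y.(let z = true in 4)) (if ((true || true) && true) then (3 == ((\a.2) (2 - 8))) else (let b = ((let c = 9 in 7) == (6 - 1)) in (let d = ((\e.9) true) in (let f = d in b)))))
step 9: [delta@1.0.0] ((\y.(let z = true in 4)) (if (true && true) then (3 == ((\a.2) (2 - 8))) else (let b = ((let c = 9 in 7) == (6 - 1)) in (let d = ((\e.9) true) in (let f = d in b)))))

Answer: delta at 1.0.0 : (true || true)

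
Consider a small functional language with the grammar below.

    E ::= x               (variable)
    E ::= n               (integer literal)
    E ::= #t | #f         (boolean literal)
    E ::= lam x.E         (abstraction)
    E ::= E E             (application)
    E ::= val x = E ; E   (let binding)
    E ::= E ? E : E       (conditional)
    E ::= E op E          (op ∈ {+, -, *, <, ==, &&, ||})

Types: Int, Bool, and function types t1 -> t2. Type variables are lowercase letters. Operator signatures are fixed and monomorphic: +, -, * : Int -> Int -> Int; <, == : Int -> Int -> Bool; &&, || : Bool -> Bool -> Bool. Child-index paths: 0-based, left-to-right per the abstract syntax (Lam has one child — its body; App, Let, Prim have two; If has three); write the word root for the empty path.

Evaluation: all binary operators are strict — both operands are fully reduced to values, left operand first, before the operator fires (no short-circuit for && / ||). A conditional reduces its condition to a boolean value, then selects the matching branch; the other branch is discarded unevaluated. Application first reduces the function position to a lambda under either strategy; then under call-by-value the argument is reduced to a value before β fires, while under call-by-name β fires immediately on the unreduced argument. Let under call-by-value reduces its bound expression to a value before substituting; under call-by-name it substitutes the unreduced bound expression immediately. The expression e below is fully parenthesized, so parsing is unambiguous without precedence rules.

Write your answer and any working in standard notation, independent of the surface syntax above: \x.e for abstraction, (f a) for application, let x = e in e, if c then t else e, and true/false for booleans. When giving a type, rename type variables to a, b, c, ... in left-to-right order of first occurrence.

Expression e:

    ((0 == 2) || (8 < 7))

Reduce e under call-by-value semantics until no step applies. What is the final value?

Trace:
step 0: ((0 == 2) || (8 < 7))
step 1: [delta@0] (false || (8 < 7))
step 2: [delta@1] (false || false)
step 3: [delta@root] false

Answer: false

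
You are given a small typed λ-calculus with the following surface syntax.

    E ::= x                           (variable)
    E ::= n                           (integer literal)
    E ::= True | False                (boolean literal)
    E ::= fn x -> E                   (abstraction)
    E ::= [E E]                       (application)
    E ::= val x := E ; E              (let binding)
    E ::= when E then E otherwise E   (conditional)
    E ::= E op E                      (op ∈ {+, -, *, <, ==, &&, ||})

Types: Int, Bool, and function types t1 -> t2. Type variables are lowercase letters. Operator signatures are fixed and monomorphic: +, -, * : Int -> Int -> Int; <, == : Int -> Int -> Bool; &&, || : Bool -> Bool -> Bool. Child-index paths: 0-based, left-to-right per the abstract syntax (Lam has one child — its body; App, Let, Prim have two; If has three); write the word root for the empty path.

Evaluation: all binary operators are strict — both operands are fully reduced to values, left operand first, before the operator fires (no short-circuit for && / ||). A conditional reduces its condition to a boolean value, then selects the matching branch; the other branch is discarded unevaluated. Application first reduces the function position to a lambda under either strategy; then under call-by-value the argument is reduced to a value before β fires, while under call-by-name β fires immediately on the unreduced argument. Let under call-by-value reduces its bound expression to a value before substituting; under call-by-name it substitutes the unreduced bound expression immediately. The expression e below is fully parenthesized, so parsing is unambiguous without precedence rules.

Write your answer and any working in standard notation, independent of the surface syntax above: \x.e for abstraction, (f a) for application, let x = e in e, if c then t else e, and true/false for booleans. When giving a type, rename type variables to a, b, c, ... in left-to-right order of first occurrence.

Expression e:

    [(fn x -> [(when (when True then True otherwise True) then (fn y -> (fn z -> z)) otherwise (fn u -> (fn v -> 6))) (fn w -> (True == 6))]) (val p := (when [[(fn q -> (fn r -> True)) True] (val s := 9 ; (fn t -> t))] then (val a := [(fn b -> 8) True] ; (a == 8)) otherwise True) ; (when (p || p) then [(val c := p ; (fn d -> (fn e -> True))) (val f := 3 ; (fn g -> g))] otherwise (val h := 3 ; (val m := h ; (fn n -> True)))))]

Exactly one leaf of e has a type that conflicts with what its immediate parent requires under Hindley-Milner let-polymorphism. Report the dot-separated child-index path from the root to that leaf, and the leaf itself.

Answer: 0.0.1.0.0 : true

Derivation:
  unify Bool ~ Bool
  unify Bool ~ Bool
  unify Bool ~ Bool
z : c
\z._ : c -> c
\y._ : b -> c -> c
\v._ : e -> Int
\u._ : d -> e -> Int
  unify b -> c -> c ~ d -> e -> Int
  unify b ~ d
  unify c -> c ~ e -> Int
  unify c ~ e
  unify e ~ Int
  unify Bool ~ Int
  FAIL: mismatch Bool ~ Int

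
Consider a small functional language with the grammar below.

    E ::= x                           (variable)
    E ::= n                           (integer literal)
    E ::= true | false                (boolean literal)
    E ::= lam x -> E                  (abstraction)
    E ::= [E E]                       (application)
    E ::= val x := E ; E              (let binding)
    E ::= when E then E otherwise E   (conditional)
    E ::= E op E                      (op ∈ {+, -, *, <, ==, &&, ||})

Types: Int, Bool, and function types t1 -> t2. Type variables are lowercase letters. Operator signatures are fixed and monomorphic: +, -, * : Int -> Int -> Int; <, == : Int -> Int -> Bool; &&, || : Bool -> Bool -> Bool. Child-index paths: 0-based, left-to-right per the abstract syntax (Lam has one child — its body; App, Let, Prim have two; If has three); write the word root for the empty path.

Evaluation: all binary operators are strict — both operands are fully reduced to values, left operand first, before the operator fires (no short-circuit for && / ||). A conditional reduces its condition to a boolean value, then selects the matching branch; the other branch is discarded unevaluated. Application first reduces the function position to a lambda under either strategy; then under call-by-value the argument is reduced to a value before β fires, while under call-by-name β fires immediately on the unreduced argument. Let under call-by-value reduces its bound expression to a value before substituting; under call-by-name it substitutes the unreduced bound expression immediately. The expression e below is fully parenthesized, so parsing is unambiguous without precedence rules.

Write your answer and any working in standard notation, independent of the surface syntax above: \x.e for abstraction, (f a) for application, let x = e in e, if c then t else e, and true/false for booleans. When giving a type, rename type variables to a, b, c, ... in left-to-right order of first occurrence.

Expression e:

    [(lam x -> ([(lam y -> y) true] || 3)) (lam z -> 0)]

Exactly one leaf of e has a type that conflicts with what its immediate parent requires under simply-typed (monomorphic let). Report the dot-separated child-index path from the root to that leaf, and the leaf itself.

Working:
y : b
\y._ : b -> b
  unify b -> b ~ Bool -> c
  unify b ~ Bool
  unify Bool ~ c
_ _ : Bool
  unify Bool ~ Bool
  unify Int ~ Bool
  FAIL: mismatch Int ~ Bool

Answer: 0.0.1 : 3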